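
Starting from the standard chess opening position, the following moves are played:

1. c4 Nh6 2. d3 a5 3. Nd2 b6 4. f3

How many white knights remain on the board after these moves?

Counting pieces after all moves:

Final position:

  a b c d e f g h
  ─────────────────
8│♜ ♞ ♝ ♛ ♚ ♝ · ♜│8
7│· · ♟ ♟ ♟ ♟ ♟ ♟│7
6│· ♟ · · · · · ♞│6
5│♟ · · · · · · ·│5
4│· · ♙ · · · · ·│4
3│· · · ♙ · ♙ · ·│3
2│♙ ♙ · ♘ ♙ · ♙ ♙│2
1│♖ · ♗ ♕ ♔ ♗ ♘ ♖│1
  ─────────────────
  a b c d e f g h


2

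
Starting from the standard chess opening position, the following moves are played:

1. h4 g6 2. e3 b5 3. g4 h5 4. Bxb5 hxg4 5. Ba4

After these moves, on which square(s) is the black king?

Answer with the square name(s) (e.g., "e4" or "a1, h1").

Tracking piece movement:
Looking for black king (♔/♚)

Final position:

  a b c d e f g h
  ─────────────────
8│♜ ♞ ♝ ♛ ♚ ♝ ♞ ♜│8
7│♟ · ♟ ♟ ♟ ♟ · ·│7
6│· · · · · · ♟ ·│6
5│· · · · · · · ·│5
4│♗ · · · · · ♟ ♙│4
3│· · · · ♙ · · ·│3
2│♙ ♙ ♙ ♙ · ♙ · ·│2
1│♖ ♘ ♗ ♕ ♔ · ♘ ♖│1
  ─────────────────
  a b c d e f g h


e8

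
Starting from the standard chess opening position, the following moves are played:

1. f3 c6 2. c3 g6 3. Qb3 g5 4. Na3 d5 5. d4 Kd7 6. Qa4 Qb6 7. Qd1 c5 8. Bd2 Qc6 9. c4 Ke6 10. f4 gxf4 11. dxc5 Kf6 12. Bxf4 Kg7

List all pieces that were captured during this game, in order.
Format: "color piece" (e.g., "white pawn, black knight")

Tracking captures:
  gxf4: captured white pawn
  dxc5: captured black pawn
  Bxf4: captured black pawn

white pawn, black pawn, black pawn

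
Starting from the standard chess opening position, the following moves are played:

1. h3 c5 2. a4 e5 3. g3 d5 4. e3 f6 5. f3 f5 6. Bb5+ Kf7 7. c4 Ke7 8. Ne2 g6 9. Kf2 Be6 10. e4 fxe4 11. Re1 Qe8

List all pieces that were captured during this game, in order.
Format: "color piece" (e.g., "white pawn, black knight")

Tracking captures:
  fxe4: captured white pawn

white pawn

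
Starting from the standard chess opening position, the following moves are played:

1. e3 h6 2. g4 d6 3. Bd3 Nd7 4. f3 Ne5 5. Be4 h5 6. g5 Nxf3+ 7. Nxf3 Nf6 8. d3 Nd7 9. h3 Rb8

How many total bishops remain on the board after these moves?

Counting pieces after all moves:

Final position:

  a b c d e f g h
  ─────────────────
8│· ♜ ♝ ♛ ♚ ♝ · ♜│8
7│♟ ♟ ♟ ♞ ♟ ♟ ♟ ·│7
6│· · · ♟ · · · ·│6
5│· · · · · · ♙ ♟│5
4│· · · · ♗ · · ·│4
3│· · · ♙ ♙ ♘ · ♙│3
2│♙ ♙ ♙ · · · · ·│2
1│♖ ♘ ♗ ♕ ♔ · · ♖│1
  ─────────────────
  a b c d e f g h


4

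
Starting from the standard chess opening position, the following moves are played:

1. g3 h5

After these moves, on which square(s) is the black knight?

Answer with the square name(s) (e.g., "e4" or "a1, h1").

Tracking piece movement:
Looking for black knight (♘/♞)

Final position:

  a b c d e f g h
  ─────────────────
8│♜ ♞ ♝ ♛ ♚ ♝ ♞ ♜│8
7│♟ ♟ ♟ ♟ ♟ ♟ ♟ ·│7
6│· · · · · · · ·│6
5│· · · · · · · ♟│5
4│· · · · · · · ·│4
3│· · · · · · ♙ ·│3
2│♙ ♙ ♙ ♙ ♙ ♙ · ♙│2
1│♖ ♘ ♗ ♕ ♔ ♗ ♘ ♖│1
  ─────────────────
  a b c d e f g h


b8, g8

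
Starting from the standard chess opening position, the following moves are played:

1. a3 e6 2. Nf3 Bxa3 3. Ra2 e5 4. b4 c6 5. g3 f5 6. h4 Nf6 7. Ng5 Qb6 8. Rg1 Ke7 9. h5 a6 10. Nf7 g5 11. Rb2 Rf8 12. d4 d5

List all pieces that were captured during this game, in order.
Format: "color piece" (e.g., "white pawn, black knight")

Tracking captures:
  Bxa3: captured white pawn

white pawn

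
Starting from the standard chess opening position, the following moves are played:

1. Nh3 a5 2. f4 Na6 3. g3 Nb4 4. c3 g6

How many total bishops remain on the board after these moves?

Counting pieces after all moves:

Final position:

  a b c d e f g h
  ─────────────────
8│♜ · ♝ ♛ ♚ ♝ ♞ ♜│8
7│· ♟ ♟ ♟ ♟ ♟ · ♟│7
6│· · · · · · ♟ ·│6
5│♟ · · · · · · ·│5
4│· ♞ · · · ♙ · ·│4
3│· · ♙ · · · ♙ ♘│3
2│♙ ♙ · ♙ ♙ · · ♙│2
1│♖ ♘ ♗ ♕ ♔ ♗ · ♖│1
  ─────────────────
  a b c d e f g h


4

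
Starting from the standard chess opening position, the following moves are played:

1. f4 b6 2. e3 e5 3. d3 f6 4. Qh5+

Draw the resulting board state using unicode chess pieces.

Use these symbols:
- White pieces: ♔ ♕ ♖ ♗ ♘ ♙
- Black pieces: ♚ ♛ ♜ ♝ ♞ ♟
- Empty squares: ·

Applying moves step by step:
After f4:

♜ ♞ ♝ ♛ ♚ ♝ ♞ ♜
♟ ♟ ♟ ♟ ♟ ♟ ♟ ♟
· · · · · · · ·
· · · · · · · ·
· · · · · ♙ · ·
· · · · · · · ·
♙ ♙ ♙ ♙ ♙ · ♙ ♙
♖ ♘ ♗ ♕ ♔ ♗ ♘ ♖


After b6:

♜ ♞ ♝ ♛ ♚ ♝ ♞ ♜
♟ · ♟ ♟ ♟ ♟ ♟ ♟
· ♟ · · · · · ·
· · · · · · · ·
· · · · · ♙ · ·
· · · · · · · ·
♙ ♙ ♙ ♙ ♙ · ♙ ♙
♖ ♘ ♗ ♕ ♔ ♗ ♘ ♖


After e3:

♜ ♞ ♝ ♛ ♚ ♝ ♞ ♜
♟ · ♟ ♟ ♟ ♟ ♟ ♟
· ♟ · · · · · ·
· · · · · · · ·
· · · · · ♙ · ·
· · · · ♙ · · ·
♙ ♙ ♙ ♙ · · ♙ ♙
♖ ♘ ♗ ♕ ♔ ♗ ♘ ♖


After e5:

♜ ♞ ♝ ♛ ♚ ♝ ♞ ♜
♟ · ♟ ♟ · ♟ ♟ ♟
· ♟ · · · · · ·
· · · · ♟ · · ·
· · · · · ♙ · ·
· · · · ♙ · · ·
♙ ♙ ♙ ♙ · · ♙ ♙
♖ ♘ ♗ ♕ ♔ ♗ ♘ ♖


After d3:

♜ ♞ ♝ ♛ ♚ ♝ ♞ ♜
♟ · ♟ ♟ · ♟ ♟ ♟
· ♟ · · · · · ·
· · · · ♟ · · ·
· · · · · ♙ · ·
· · · ♙ ♙ · · ·
♙ ♙ ♙ · · · ♙ ♙
♖ ♘ ♗ ♕ ♔ ♗ ♘ ♖


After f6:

♜ ♞ ♝ ♛ ♚ ♝ ♞ ♜
♟ · ♟ ♟ · · ♟ ♟
· ♟ · · · ♟ · ·
· · · · ♟ · · ·
· · · · · ♙ · ·
· · · ♙ ♙ · · ·
♙ ♙ ♙ · · · ♙ ♙
♖ ♘ ♗ ♕ ♔ ♗ ♘ ♖


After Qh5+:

♜ ♞ ♝ ♛ ♚ ♝ ♞ ♜
♟ · ♟ ♟ · · ♟ ♟
· ♟ · · · ♟ · ·
· · · · ♟ · · ♕
· · · · · ♙ · ·
· · · ♙ ♙ · · ·
♙ ♙ ♙ · · · ♙ ♙
♖ ♘ ♗ · ♔ ♗ ♘ ♖



  a b c d e f g h
  ─────────────────
8│♜ ♞ ♝ ♛ ♚ ♝ ♞ ♜│8
7│♟ · ♟ ♟ · · ♟ ♟│7
6│· ♟ · · · ♟ · ·│6
5│· · · · ♟ · · ♕│5
4│· · · · · ♙ · ·│4
3│· · · ♙ ♙ · · ·│3
2│♙ ♙ ♙ · · · ♙ ♙│2
1│♖ ♘ ♗ · ♔ ♗ ♘ ♖│1
  ─────────────────
  a b c d e f g h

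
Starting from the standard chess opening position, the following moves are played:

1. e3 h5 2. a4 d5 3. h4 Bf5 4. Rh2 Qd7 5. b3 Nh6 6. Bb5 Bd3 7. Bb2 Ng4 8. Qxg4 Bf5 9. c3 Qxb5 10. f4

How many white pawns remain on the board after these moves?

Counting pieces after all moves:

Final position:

  a b c d e f g h
  ─────────────────
8│♜ ♞ · · ♚ ♝ · ♜│8
7│♟ ♟ ♟ · ♟ ♟ ♟ ·│7
6│· · · · · · · ·│6
5│· ♛ · ♟ · ♝ · ♟│5
4│♙ · · · · ♙ ♕ ♙│4
3│· ♙ ♙ · ♙ · · ·│3
2│· ♗ · ♙ · · ♙ ♖│2
1│♖ ♘ · · ♔ · ♘ ·│1
  ─────────────────
  a b c d e f g h


8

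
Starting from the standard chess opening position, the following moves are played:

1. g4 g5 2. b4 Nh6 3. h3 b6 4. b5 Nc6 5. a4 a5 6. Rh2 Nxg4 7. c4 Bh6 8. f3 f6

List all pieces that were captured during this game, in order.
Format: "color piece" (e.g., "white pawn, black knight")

Tracking captures:
  Nxg4: captured white pawn

white pawn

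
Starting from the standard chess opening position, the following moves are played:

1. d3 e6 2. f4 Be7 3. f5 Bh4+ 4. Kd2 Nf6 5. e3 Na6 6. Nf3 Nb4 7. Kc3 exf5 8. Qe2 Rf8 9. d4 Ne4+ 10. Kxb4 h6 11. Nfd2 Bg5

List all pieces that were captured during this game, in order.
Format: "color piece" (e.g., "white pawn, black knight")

Tracking captures:
  exf5: captured white pawn
  Kxb4: captured black knight

white pawn, black knight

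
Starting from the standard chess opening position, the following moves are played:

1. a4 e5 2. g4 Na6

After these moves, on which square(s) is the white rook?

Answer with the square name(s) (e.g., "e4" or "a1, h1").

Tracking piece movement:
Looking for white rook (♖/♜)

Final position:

  a b c d e f g h
  ─────────────────
8│♜ · ♝ ♛ ♚ ♝ ♞ ♜│8
7│♟ ♟ ♟ ♟ · ♟ ♟ ♟│7
6│♞ · · · · · · ·│6
5│· · · · ♟ · · ·│5
4│♙ · · · · · ♙ ·│4
3│· · · · · · · ·│3
2│· ♙ ♙ ♙ ♙ ♙ · ♙│2
1│♖ ♘ ♗ ♕ ♔ ♗ ♘ ♖│1
  ─────────────────
  a b c d e f g h


a1, h1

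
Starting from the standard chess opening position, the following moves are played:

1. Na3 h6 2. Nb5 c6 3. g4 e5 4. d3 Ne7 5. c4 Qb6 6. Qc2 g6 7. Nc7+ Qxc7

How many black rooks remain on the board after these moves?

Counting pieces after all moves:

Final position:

  a b c d e f g h
  ─────────────────
8│♜ ♞ ♝ · ♚ ♝ · ♜│8
7│♟ ♟ ♛ ♟ ♞ ♟ · ·│7
6│· · ♟ · · · ♟ ♟│6
5│· · · · ♟ · · ·│5
4│· · ♙ · · · ♙ ·│4
3│· · · ♙ · · · ·│3
2│♙ ♙ ♕ · ♙ ♙ · ♙│2
1│♖ · ♗ · ♔ ♗ ♘ ♖│1
  ─────────────────
  a b c d e f g h


2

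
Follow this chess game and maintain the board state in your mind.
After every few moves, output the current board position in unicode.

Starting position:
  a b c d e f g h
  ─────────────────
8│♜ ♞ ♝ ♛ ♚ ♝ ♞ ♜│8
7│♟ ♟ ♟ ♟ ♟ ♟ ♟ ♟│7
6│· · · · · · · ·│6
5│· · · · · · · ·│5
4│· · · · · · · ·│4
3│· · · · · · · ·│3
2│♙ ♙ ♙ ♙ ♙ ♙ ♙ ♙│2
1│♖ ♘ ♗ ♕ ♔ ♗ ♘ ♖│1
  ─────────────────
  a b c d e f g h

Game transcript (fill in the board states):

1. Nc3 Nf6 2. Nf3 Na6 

  a b c d e f g h
  ─────────────────
8│♜ · ♝ ♛ ♚ ♝ · ♜│8
7│♟ ♟ ♟ ♟ ♟ ♟ ♟ ♟│7
6│♞ · · · · ♞ · ·│6
5│· · · · · · · ·│5
4│· · · · · · · ·│4
3│· · ♘ · · ♘ · ·│3
2│♙ ♙ ♙ ♙ ♙ ♙ ♙ ♙│2
1│♖ · ♗ ♕ ♔ ♗ · ♖│1
  ─────────────────
  a b c d e f g h

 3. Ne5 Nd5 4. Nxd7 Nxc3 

  a b c d e f g h
  ─────────────────
8│♜ · ♝ ♛ ♚ ♝ · ♜│8
7│♟ ♟ ♟ ♘ ♟ ♟ ♟ ♟│7
6│♞ · · · · · · ·│6
5│· · · · · · · ·│5
4│· · · · · · · ·│4
3│· · ♞ · · · · ·│3
2│♙ ♙ ♙ ♙ ♙ ♙ ♙ ♙│2
1│♖ · ♗ ♕ ♔ ♗ · ♖│1
  ─────────────────
  a b c d e f g h

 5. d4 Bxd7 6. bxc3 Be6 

  a b c d e f g h
  ─────────────────
8│♜ · · ♛ ♚ ♝ · ♜│8
7│♟ ♟ ♟ · ♟ ♟ ♟ ♟│7
6│♞ · · · ♝ · · ·│6
5│· · · · · · · ·│5
4│· · · ♙ · · · ·│4
3│· · ♙ · · · · ·│3
2│♙ · ♙ · ♙ ♙ ♙ ♙│2
1│♖ · ♗ ♕ ♔ ♗ · ♖│1
  ─────────────────
  a b c d e f g h

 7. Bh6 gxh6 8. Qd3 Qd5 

  a b c d e f g h
  ─────────────────
8│♜ · · · ♚ ♝ · ♜│8
7│♟ ♟ ♟ · ♟ ♟ · ♟│7
6│♞ · · · ♝ · · ♟│6
5│· · · ♛ · · · ·│5
4│· · · ♙ · · · ·│4
3│· · ♙ ♕ · · · ·│3
2│♙ · ♙ · ♙ ♙ ♙ ♙│2
1│♖ · · · ♔ ♗ · ♖│1
  ─────────────────
  a b c d e f g h

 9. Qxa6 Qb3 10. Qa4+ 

  a b c d e f g h
  ─────────────────
8│♜ · · · ♚ ♝ · ♜│8
7│♟ ♟ ♟ · ♟ ♟ · ♟│7
6│· · · · ♝ · · ♟│6
5│· · · · · · · ·│5
4│♕ · · ♙ · · · ·│4
3│· ♛ ♙ · · · · ·│3
2│♙ · ♙ · ♙ ♙ ♙ ♙│2
1│♖ · · · ♔ ♗ · ♖│1
  ─────────────────
  a b c d e f g h


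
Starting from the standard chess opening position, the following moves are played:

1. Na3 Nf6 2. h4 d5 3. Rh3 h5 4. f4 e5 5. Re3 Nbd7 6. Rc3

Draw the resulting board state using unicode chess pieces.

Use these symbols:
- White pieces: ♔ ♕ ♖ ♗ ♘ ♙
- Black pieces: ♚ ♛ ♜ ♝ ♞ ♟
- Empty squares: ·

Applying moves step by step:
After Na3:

♜ ♞ ♝ ♛ ♚ ♝ ♞ ♜
♟ ♟ ♟ ♟ ♟ ♟ ♟ ♟
· · · · · · · ·
· · · · · · · ·
· · · · · · · ·
♘ · · · · · · ·
♙ ♙ ♙ ♙ ♙ ♙ ♙ ♙
♖ · ♗ ♕ ♔ ♗ ♘ ♖


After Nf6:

♜ ♞ ♝ ♛ ♚ ♝ · ♜
♟ ♟ ♟ ♟ ♟ ♟ ♟ ♟
· · · · · ♞ · ·
· · · · · · · ·
· · · · · · · ·
♘ · · · · · · ·
♙ ♙ ♙ ♙ ♙ ♙ ♙ ♙
♖ · ♗ ♕ ♔ ♗ ♘ ♖


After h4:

♜ ♞ ♝ ♛ ♚ ♝ · ♜
♟ ♟ ♟ ♟ ♟ ♟ ♟ ♟
· · · · · ♞ · ·
· · · · · · · ·
· · · · · · · ♙
♘ · · · · · · ·
♙ ♙ ♙ ♙ ♙ ♙ ♙ ·
♖ · ♗ ♕ ♔ ♗ ♘ ♖


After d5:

♜ ♞ ♝ ♛ ♚ ♝ · ♜
♟ ♟ ♟ · ♟ ♟ ♟ ♟
· · · · · ♞ · ·
· · · ♟ · · · ·
· · · · · · · ♙
♘ · · · · · · ·
♙ ♙ ♙ ♙ ♙ ♙ ♙ ·
♖ · ♗ ♕ ♔ ♗ ♘ ♖


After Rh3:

♜ ♞ ♝ ♛ ♚ ♝ · ♜
♟ ♟ ♟ · ♟ ♟ ♟ ♟
· · · · · ♞ · ·
· · · ♟ · · · ·
· · · · · · · ♙
♘ · · · · · · ♖
♙ ♙ ♙ ♙ ♙ ♙ ♙ ·
♖ · ♗ ♕ ♔ ♗ ♘ ·


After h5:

♜ ♞ ♝ ♛ ♚ ♝ · ♜
♟ ♟ ♟ · ♟ ♟ ♟ ·
· · · · · ♞ · ·
· · · ♟ · · · ♟
· · · · · · · ♙
♘ · · · · · · ♖
♙ ♙ ♙ ♙ ♙ ♙ ♙ ·
♖ · ♗ ♕ ♔ ♗ ♘ ·


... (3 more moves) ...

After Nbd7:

♜ · ♝ ♛ ♚ ♝ · ♜
♟ ♟ ♟ ♞ · ♟ ♟ ·
· · · · · ♞ · ·
· · · ♟ ♟ · · ♟
· · · · · ♙ · ♙
♘ · · · ♖ · · ·
♙ ♙ ♙ ♙ ♙ · ♙ ·
♖ · ♗ ♕ ♔ ♗ ♘ ·


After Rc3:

♜ · ♝ ♛ ♚ ♝ · ♜
♟ ♟ ♟ ♞ · ♟ ♟ ·
· · · · · ♞ · ·
· · · ♟ ♟ · · ♟
· · · · · ♙ · ♙
♘ · ♖ · · · · ·
♙ ♙ ♙ ♙ ♙ · ♙ ·
♖ · ♗ ♕ ♔ ♗ ♘ ·



  a b c d e f g h
  ─────────────────
8│♜ · ♝ ♛ ♚ ♝ · ♜│8
7│♟ ♟ ♟ ♞ · ♟ ♟ ·│7
6│· · · · · ♞ · ·│6
5│· · · ♟ ♟ · · ♟│5
4│· · · · · ♙ · ♙│4
3│♘ · ♖ · · · · ·│3
2│♙ ♙ ♙ ♙ ♙ · ♙ ·│2
1│♖ · ♗ ♕ ♔ ♗ ♘ ·│1
  ─────────────────
  a b c d e f g h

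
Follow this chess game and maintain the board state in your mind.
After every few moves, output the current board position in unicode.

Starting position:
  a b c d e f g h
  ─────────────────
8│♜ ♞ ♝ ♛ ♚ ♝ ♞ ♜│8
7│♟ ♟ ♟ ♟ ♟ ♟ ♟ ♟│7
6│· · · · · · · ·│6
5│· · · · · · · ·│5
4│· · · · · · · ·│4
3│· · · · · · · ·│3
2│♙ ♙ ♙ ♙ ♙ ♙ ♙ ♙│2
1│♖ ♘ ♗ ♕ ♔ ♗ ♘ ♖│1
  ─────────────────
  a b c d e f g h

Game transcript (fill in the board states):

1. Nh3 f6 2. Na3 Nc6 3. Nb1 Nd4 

  a b c d e f g h
  ─────────────────
8│♜ · ♝ ♛ ♚ ♝ ♞ ♜│8
7│♟ ♟ ♟ ♟ ♟ · ♟ ♟│7
6│· · · · · ♟ · ·│6
5│· · · · · · · ·│5
4│· · · ♞ · · · ·│4
3│· · · · · · · ♘│3
2│♙ ♙ ♙ ♙ ♙ ♙ ♙ ♙│2
1│♖ ♘ ♗ ♕ ♔ ♗ · ♖│1
  ─────────────────
  a b c d e f g h

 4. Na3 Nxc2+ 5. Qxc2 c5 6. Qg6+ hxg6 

  a b c d e f g h
  ─────────────────
8│♜ · ♝ ♛ ♚ ♝ ♞ ♜│8
7│♟ ♟ · ♟ ♟ · ♟ ·│7
6│· · · · · ♟ ♟ ·│6
5│· · ♟ · · · · ·│5
4│· · · · · · · ·│4
3│♘ · · · · · · ♘│3
2│♙ ♙ · ♙ ♙ ♙ ♙ ♙│2
1│♖ · ♗ · ♔ ♗ · ♖│1
  ─────────────────
  a b c d e f g h

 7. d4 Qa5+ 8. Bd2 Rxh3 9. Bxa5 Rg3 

  a b c d e f g h
  ─────────────────
8│♜ · ♝ · ♚ ♝ ♞ ·│8
7│♟ ♟ · ♟ ♟ · ♟ ·│7
6│· · · · · ♟ ♟ ·│6
5│♗ · ♟ · · · · ·│5
4│· · · ♙ · · · ·│4
3│♘ · · · · · ♜ ·│3
2│♙ ♙ · · ♙ ♙ ♙ ♙│2
1│♖ · · · ♔ ♗ · ♖│1
  ─────────────────
  a b c d e f g h

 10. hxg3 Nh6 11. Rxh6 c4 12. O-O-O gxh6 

  a b c d e f g h
  ─────────────────
8│♜ · ♝ · ♚ ♝ · ·│8
7│♟ ♟ · ♟ ♟ · · ·│7
6│· · · · · ♟ ♟ ♟│6
5│♗ · · · · · · ·│5
4│· · ♟ ♙ · · · ·│4
3│♘ · · · · · ♙ ·│3
2│♙ ♙ · · ♙ ♙ ♙ ·│2
1│· · ♔ ♖ · ♗ · ·│1
  ─────────────────
  a b c d e f g h



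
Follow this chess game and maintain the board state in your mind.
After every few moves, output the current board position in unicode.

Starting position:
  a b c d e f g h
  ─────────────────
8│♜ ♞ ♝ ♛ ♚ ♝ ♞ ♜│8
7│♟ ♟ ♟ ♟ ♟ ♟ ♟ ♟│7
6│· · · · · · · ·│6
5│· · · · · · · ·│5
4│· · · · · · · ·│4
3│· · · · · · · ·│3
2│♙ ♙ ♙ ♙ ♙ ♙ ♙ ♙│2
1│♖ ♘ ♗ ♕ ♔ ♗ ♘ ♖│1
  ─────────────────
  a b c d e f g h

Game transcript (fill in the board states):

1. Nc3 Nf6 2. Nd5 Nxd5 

  a b c d e f g h
  ─────────────────
8│♜ ♞ ♝ ♛ ♚ ♝ · ♜│8
7│♟ ♟ ♟ ♟ ♟ ♟ ♟ ♟│7
6│· · · · · · · ·│6
5│· · · ♞ · · · ·│5
4│· · · · · · · ·│4
3│· · · · · · · ·│3
2│♙ ♙ ♙ ♙ ♙ ♙ ♙ ♙│2
1│♖ · ♗ ♕ ♔ ♗ ♘ ♖│1
  ─────────────────
  a b c d e f g h

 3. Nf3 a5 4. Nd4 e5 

  a b c d e f g h
  ─────────────────
8│♜ ♞ ♝ ♛ ♚ ♝ · ♜│8
7│· ♟ ♟ ♟ · ♟ ♟ ♟│7
6│· · · · · · · ·│6
5│♟ · · ♞ ♟ · · ·│5
4│· · · ♘ · · · ·│4
3│· · · · · · · ·│3
2│♙ ♙ ♙ ♙ ♙ ♙ ♙ ♙│2
1│♖ · ♗ ♕ ♔ ♗ · ♖│1
  ─────────────────
  a b c d e f g h

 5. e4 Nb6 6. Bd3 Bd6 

  a b c d e f g h
  ─────────────────
8│♜ ♞ ♝ ♛ ♚ · · ♜│8
7│· ♟ ♟ ♟ · ♟ ♟ ♟│7
6│· ♞ · ♝ · · · ·│6
5│♟ · · · ♟ · · ·│5
4│· · · ♘ ♙ · · ·│4
3│· · · ♗ · · · ·│3
2│♙ ♙ ♙ ♙ · ♙ ♙ ♙│2
1│♖ · ♗ ♕ ♔ · · ♖│1
  ─────────────────
  a b c d e f g h

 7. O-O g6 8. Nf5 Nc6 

  a b c d e f g h
  ─────────────────
8│♜ · ♝ ♛ ♚ · · ♜│8
7│· ♟ ♟ ♟ · ♟ · ♟│7
6│· ♞ ♞ ♝ · · ♟ ·│6
5│♟ · · · ♟ ♘ · ·│5
4│· · · · ♙ · · ·│4
3│· · · ♗ · · · ·│3
2│♙ ♙ ♙ ♙ · ♙ ♙ ♙│2
1│♖ · ♗ ♕ · ♖ ♔ ·│1
  ─────────────────
  a b c d e f g h



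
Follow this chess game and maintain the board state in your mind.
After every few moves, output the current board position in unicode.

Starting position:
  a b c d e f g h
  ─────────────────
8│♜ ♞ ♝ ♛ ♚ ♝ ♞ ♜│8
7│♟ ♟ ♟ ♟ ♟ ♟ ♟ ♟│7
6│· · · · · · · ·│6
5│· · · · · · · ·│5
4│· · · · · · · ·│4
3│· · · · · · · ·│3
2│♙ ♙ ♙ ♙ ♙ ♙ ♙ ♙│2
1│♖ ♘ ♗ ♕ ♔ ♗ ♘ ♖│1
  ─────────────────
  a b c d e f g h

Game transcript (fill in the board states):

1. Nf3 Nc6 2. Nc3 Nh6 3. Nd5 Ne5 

  a b c d e f g h
  ─────────────────
8│♜ · ♝ ♛ ♚ ♝ · ♜│8
7│♟ ♟ ♟ ♟ ♟ ♟ ♟ ♟│7
6│· · · · · · · ♞│6
5│· · · ♘ ♞ · · ·│5
4│· · · · · · · ·│4
3│· · · · · ♘ · ·│3
2│♙ ♙ ♙ ♙ ♙ ♙ ♙ ♙│2
1│♖ · ♗ ♕ ♔ ♗ · ♖│1
  ─────────────────
  a b c d e f g h

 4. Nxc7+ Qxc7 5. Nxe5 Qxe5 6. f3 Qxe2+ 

  a b c d e f g h
  ─────────────────
8│♜ · ♝ · ♚ ♝ · ♜│8
7│♟ ♟ · ♟ ♟ ♟ ♟ ♟│7
6│· · · · · · · ♞│6
5│· · · · · · · ·│5
4│· · · · · · · ·│4
3│· · · · · ♙ · ·│3
2│♙ ♙ ♙ ♙ ♛ · ♙ ♙│2
1│♖ · ♗ ♕ ♔ ♗ · ♖│1
  ─────────────────
  a b c d e f g h

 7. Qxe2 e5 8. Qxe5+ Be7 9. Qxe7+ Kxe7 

  a b c d e f g h
  ─────────────────
8│♜ · ♝ · · · · ♜│8
7│♟ ♟ · ♟ ♚ ♟ ♟ ♟│7
6│· · · · · · · ♞│6
5│· · · · · · · ·│5
4│· · · · · · · ·│4
3│· · · · · ♙ · ·│3
2│♙ ♙ ♙ ♙ · · ♙ ♙│2
1│♖ · ♗ · ♔ ♗ · ♖│1
  ─────────────────
  a b c d e f g h

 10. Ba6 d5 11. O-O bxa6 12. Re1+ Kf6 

  a b c d e f g h
  ─────────────────
8│♜ · ♝ · · · · ♜│8
7│♟ · · · · ♟ ♟ ♟│7
6│♟ · · · · ♚ · ♞│6
5│· · · ♟ · · · ·│5
4│· · · · · · · ·│4
3│· · · · · ♙ · ·│3
2│♙ ♙ ♙ ♙ · · ♙ ♙│2
1│♖ · ♗ · ♖ · ♔ ·│1
  ─────────────────
  a b c d e f g h

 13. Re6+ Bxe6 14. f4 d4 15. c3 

  a b c d e f g h
  ─────────────────
8│♜ · · · · · · ♜│8
7│♟ · · · · ♟ ♟ ♟│7
6│♟ · · · ♝ ♚ · ♞│6
5│· · · · · · · ·│5
4│· · · ♟ · ♙ · ·│4
3│· · ♙ · · · · ·│3
2│♙ ♙ · ♙ · · ♙ ♙│2
1│♖ · ♗ · · · ♔ ·│1
  ─────────────────
  a b c d e f g h


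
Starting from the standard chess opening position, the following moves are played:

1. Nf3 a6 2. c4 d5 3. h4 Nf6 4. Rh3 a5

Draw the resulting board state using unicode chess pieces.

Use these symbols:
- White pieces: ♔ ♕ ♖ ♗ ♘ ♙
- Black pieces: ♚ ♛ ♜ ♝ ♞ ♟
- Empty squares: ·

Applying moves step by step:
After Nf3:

♜ ♞ ♝ ♛ ♚ ♝ ♞ ♜
♟ ♟ ♟ ♟ ♟ ♟ ♟ ♟
· · · · · · · ·
· · · · · · · ·
· · · · · · · ·
· · · · · ♘ · ·
♙ ♙ ♙ ♙ ♙ ♙ ♙ ♙
♖ ♘ ♗ ♕ ♔ ♗ · ♖


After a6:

♜ ♞ ♝ ♛ ♚ ♝ ♞ ♜
· ♟ ♟ ♟ ♟ ♟ ♟ ♟
♟ · · · · · · ·
· · · · · · · ·
· · · · · · · ·
· · · · · ♘ · ·
♙ ♙ ♙ ♙ ♙ ♙ ♙ ♙
♖ ♘ ♗ ♕ ♔ ♗ · ♖


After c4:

♜ ♞ ♝ ♛ ♚ ♝ ♞ ♜
· ♟ ♟ ♟ ♟ ♟ ♟ ♟
♟ · · · · · · ·
· · · · · · · ·
· · ♙ · · · · ·
· · · · · ♘ · ·
♙ ♙ · ♙ ♙ ♙ ♙ ♙
♖ ♘ ♗ ♕ ♔ ♗ · ♖


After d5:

♜ ♞ ♝ ♛ ♚ ♝ ♞ ♜
· ♟ ♟ · ♟ ♟ ♟ ♟
♟ · · · · · · ·
· · · ♟ · · · ·
· · ♙ · · · · ·
· · · · · ♘ · ·
♙ ♙ · ♙ ♙ ♙ ♙ ♙
♖ ♘ ♗ ♕ ♔ ♗ · ♖


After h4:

♜ ♞ ♝ ♛ ♚ ♝ ♞ ♜
· ♟ ♟ · ♟ ♟ ♟ ♟
♟ · · · · · · ·
· · · ♟ · · · ·
· · ♙ · · · · ♙
· · · · · ♘ · ·
♙ ♙ · ♙ ♙ ♙ ♙ ·
♖ ♘ ♗ ♕ ♔ ♗ · ♖


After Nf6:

♜ ♞ ♝ ♛ ♚ ♝ · ♜
· ♟ ♟ · ♟ ♟ ♟ ♟
♟ · · · · ♞ · ·
· · · ♟ · · · ·
· · ♙ · · · · ♙
· · · · · ♘ · ·
♙ ♙ · ♙ ♙ ♙ ♙ ·
♖ ♘ ♗ ♕ ♔ ♗ · ♖


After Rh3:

♜ ♞ ♝ ♛ ♚ ♝ · ♜
· ♟ ♟ · ♟ ♟ ♟ ♟
♟ · · · · ♞ · ·
· · · ♟ · · · ·
· · ♙ · · · · ♙
· · · · · ♘ · ♖
♙ ♙ · ♙ ♙ ♙ ♙ ·
♖ ♘ ♗ ♕ ♔ ♗ · ·


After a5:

♜ ♞ ♝ ♛ ♚ ♝ · ♜
· ♟ ♟ · ♟ ♟ ♟ ♟
· · · · · ♞ · ·
♟ · · ♟ · · · ·
· · ♙ · · · · ♙
· · · · · ♘ · ♖
♙ ♙ · ♙ ♙ ♙ ♙ ·
♖ ♘ ♗ ♕ ♔ ♗ · ·



  a b c d e f g h
  ─────────────────
8│♜ ♞ ♝ ♛ ♚ ♝ · ♜│8
7│· ♟ ♟ · ♟ ♟ ♟ ♟│7
6│· · · · · ♞ · ·│6
5│♟ · · ♟ · · · ·│5
4│· · ♙ · · · · ♙│4
3│· · · · · ♘ · ♖│3
2│♙ ♙ · ♙ ♙ ♙ ♙ ·│2
1│♖ ♘ ♗ ♕ ♔ ♗ · ·│1
  ─────────────────
  a b c d e f g h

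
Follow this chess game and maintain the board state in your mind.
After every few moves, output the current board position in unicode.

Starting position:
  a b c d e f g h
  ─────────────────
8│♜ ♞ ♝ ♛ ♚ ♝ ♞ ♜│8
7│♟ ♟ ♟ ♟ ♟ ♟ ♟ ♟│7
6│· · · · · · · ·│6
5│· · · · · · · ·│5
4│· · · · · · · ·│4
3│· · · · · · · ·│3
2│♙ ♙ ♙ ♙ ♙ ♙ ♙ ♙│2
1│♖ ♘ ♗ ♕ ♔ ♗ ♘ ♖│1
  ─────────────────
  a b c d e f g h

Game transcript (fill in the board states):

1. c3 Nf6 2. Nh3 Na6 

  a b c d e f g h
  ─────────────────
8│♜ · ♝ ♛ ♚ ♝ · ♜│8
7│♟ ♟ ♟ ♟ ♟ ♟ ♟ ♟│7
6│♞ · · · · ♞ · ·│6
5│· · · · · · · ·│5
4│· · · · · · · ·│4
3│· · ♙ · · · · ♘│3
2│♙ ♙ · ♙ ♙ ♙ ♙ ♙│2
1│♖ ♘ ♗ ♕ ♔ ♗ · ♖│1
  ─────────────────
  a b c d e f g h

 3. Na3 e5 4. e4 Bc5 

  a b c d e f g h
  ─────────────────
8│♜ · ♝ ♛ ♚ · · ♜│8
7│♟ ♟ ♟ ♟ · ♟ ♟ ♟│7
6│♞ · · · · ♞ · ·│6
5│· · ♝ · ♟ · · ·│5
4│· · · · ♙ · · ·│4
3│♘ · ♙ · · · · ♘│3
2│♙ ♙ · ♙ · ♙ ♙ ♙│2
1│♖ · ♗ ♕ ♔ ♗ · ♖│1
  ─────────────────
  a b c d e f g h

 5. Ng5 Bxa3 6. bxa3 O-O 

  a b c d e f g h
  ─────────────────
8│♜ · ♝ ♛ · ♜ ♚ ·│8
7│♟ ♟ ♟ ♟ · ♟ ♟ ♟│7
6│♞ · · · · ♞ · ·│6
5│· · · · ♟ · ♘ ·│5
4│· · · · ♙ · · ·│4
3│♙ · ♙ · · · · ·│3
2│♙ · · ♙ · ♙ ♙ ♙│2
1│♖ · ♗ ♕ ♔ ♗ · ♖│1
  ─────────────────
  a b c d e f g h



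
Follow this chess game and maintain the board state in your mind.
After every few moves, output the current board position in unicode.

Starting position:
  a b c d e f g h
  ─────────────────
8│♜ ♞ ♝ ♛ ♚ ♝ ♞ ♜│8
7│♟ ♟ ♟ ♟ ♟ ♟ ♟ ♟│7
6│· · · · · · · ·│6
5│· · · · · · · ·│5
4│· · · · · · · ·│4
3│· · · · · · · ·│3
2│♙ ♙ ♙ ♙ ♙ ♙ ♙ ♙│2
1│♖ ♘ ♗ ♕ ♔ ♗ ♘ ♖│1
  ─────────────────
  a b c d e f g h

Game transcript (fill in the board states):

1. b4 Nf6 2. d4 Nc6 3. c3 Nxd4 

  a b c d e f g h
  ─────────────────
8│♜ · ♝ ♛ ♚ ♝ · ♜│8
7│♟ ♟ ♟ ♟ ♟ ♟ ♟ ♟│7
6│· · · · · ♞ · ·│6
5│· · · · · · · ·│5
4│· ♙ · ♞ · · · ·│4
3│· · ♙ · · · · ·│3
2│♙ · · · ♙ ♙ ♙ ♙│2
1│♖ ♘ ♗ ♕ ♔ ♗ ♘ ♖│1
  ─────────────────
  a b c d e f g h

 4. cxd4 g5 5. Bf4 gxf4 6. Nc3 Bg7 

  a b c d e f g h
  ─────────────────
8│♜ · ♝ ♛ ♚ · · ♜│8
7│♟ ♟ ♟ ♟ ♟ ♟ ♝ ♟│7
6│· · · · · ♞ · ·│6
5│· · · · · · · ·│5
4│· ♙ · ♙ · ♟ · ·│4
3│· · ♘ · · · · ·│3
2│♙ · · · ♙ ♙ ♙ ♙│2
1│♖ · · ♕ ♔ ♗ ♘ ♖│1
  ─────────────────
  a b c d e f g h

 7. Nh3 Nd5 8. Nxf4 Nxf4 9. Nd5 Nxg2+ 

  a b c d e f g h
  ─────────────────
8│♜ · ♝ ♛ ♚ · · ♜│8
7│♟ ♟ ♟ ♟ ♟ ♟ ♝ ♟│7
6│· · · · · · · ·│6
5│· · · ♘ · · · ·│5
4│· ♙ · ♙ · · · ·│4
3│· · · · · · · ·│3
2│♙ · · · ♙ ♙ ♞ ♙│2
1│♖ · · ♕ ♔ ♗ · ♖│1
  ─────────────────
  a b c d e f g h

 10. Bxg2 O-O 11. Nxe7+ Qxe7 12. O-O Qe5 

  a b c d e f g h
  ─────────────────
8│♜ · ♝ · · ♜ ♚ ·│8
7│♟ ♟ ♟ ♟ · ♟ ♝ ♟│7
6│· · · · · · · ·│6
5│· · · · ♛ · · ·│5
4│· ♙ · ♙ · · · ·│4
3│· · · · · · · ·│3
2│♙ · · · ♙ ♙ ♗ ♙│2
1│♖ · · ♕ · ♖ ♔ ·│1
  ─────────────────
  a b c d e f g h

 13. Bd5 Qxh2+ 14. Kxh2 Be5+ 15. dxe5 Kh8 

  a b c d e f g h
  ─────────────────
8│♜ · ♝ · · ♜ · ♚│8
7│♟ ♟ ♟ ♟ · ♟ · ♟│7
6│· · · · · · · ·│6
5│· · · ♗ ♙ · · ·│5
4│· ♙ · · · · · ·│4
3│· · · · · · · ·│3
2│♙ · · · ♙ ♙ · ♔│2
1│♖ · · ♕ · ♖ · ·│1
  ─────────────────
  a b c d e f g h



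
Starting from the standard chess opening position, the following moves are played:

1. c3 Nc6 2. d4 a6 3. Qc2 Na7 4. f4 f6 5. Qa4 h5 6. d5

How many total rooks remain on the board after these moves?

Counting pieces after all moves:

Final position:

  a b c d e f g h
  ─────────────────
8│♜ · ♝ ♛ ♚ ♝ ♞ ♜│8
7│♞ ♟ ♟ ♟ ♟ · ♟ ·│7
6│♟ · · · · ♟ · ·│6
5│· · · ♙ · · · ♟│5
4│♕ · · · · ♙ · ·│4
3│· · ♙ · · · · ·│3
2│♙ ♙ · · ♙ · ♙ ♙│2
1│♖ ♘ ♗ · ♔ ♗ ♘ ♖│1
  ─────────────────
  a b c d e f g h


4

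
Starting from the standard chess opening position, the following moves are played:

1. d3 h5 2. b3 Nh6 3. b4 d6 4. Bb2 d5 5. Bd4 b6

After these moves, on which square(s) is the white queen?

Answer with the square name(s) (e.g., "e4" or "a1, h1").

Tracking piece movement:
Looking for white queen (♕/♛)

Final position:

  a b c d e f g h
  ─────────────────
8│♜ ♞ ♝ ♛ ♚ ♝ · ♜│8
7│♟ · ♟ · ♟ ♟ ♟ ·│7
6│· ♟ · · · · · ♞│6
5│· · · ♟ · · · ♟│5
4│· ♙ · ♗ · · · ·│4
3│· · · ♙ · · · ·│3
2│♙ · ♙ · ♙ ♙ ♙ ♙│2
1│♖ ♘ · ♕ ♔ ♗ ♘ ♖│1
  ─────────────────
  a b c d e f g h


d1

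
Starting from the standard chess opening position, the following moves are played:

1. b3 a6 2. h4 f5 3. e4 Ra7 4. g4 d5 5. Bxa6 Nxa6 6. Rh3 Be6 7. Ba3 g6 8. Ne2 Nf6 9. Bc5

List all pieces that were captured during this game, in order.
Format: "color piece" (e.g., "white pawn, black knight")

Tracking captures:
  Bxa6: captured black pawn
  Nxa6: captured white bishop

black pawn, white bishop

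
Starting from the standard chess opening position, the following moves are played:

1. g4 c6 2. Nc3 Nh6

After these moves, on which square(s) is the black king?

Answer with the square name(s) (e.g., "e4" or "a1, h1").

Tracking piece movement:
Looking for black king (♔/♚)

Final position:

  a b c d e f g h
  ─────────────────
8│♜ ♞ ♝ ♛ ♚ ♝ · ♜│8
7│♟ ♟ · ♟ ♟ ♟ ♟ ♟│7
6│· · ♟ · · · · ♞│6
5│· · · · · · · ·│5
4│· · · · · · ♙ ·│4
3│· · ♘ · · · · ·│3
2│♙ ♙ ♙ ♙ ♙ ♙ · ♙│2
1│♖ · ♗ ♕ ♔ ♗ ♘ ♖│1
  ─────────────────
  a b c d e f g h


e8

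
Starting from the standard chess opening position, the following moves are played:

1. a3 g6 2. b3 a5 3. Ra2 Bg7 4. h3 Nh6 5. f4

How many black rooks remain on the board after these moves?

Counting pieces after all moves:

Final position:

  a b c d e f g h
  ─────────────────
8│♜ ♞ ♝ ♛ ♚ · · ♜│8
7│· ♟ ♟ ♟ ♟ ♟ ♝ ♟│7
6│· · · · · · ♟ ♞│6
5│♟ · · · · · · ·│5
4│· · · · · ♙ · ·│4
3│♙ ♙ · · · · · ♙│3
2│♖ · ♙ ♙ ♙ · ♙ ·│2
1│· ♘ ♗ ♕ ♔ ♗ ♘ ♖│1
  ─────────────────
  a b c d e f g h


2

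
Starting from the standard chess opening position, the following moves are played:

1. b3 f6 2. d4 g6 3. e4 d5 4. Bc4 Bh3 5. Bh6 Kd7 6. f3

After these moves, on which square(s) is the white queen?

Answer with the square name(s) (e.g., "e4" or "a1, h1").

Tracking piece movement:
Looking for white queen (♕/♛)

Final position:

  a b c d e f g h
  ─────────────────
8│♜ ♞ · ♛ · ♝ ♞ ♜│8
7│♟ ♟ ♟ ♚ ♟ · · ♟│7
6│· · · · · ♟ ♟ ♗│6
5│· · · ♟ · · · ·│5
4│· · ♗ ♙ ♙ · · ·│4
3│· ♙ · · · ♙ · ♝│3
2│♙ · ♙ · · · ♙ ♙│2
1│♖ ♘ · ♕ ♔ · ♘ ♖│1
  ─────────────────
  a b c d e f g h


d1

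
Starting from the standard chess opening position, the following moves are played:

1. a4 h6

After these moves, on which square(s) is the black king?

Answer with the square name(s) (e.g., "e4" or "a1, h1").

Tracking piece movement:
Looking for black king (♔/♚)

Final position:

  a b c d e f g h
  ─────────────────
8│♜ ♞ ♝ ♛ ♚ ♝ ♞ ♜│8
7│♟ ♟ ♟ ♟ ♟ ♟ ♟ ·│7
6│· · · · · · · ♟│6
5│· · · · · · · ·│5
4│♙ · · · · · · ·│4
3│· · · · · · · ·│3
2│· ♙ ♙ ♙ ♙ ♙ ♙ ♙│2
1│♖ ♘ ♗ ♕ ♔ ♗ ♘ ♖│1
  ─────────────────
  a b c d e f g h


e8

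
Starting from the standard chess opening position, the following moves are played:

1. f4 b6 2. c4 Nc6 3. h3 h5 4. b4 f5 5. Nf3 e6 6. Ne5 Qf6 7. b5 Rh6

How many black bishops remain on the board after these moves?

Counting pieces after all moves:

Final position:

  a b c d e f g h
  ─────────────────
8│♜ · ♝ · ♚ ♝ ♞ ·│8
7│♟ · ♟ ♟ · · ♟ ·│7
6│· ♟ ♞ · ♟ ♛ · ♜│6
5│· ♙ · · ♘ ♟ · ♟│5
4│· · ♙ · · ♙ · ·│4
3│· · · · · · · ♙│3
2│♙ · · ♙ ♙ · ♙ ·│2
1│♖ ♘ ♗ ♕ ♔ ♗ · ♖│1
  ─────────────────
  a b c d e f g h


2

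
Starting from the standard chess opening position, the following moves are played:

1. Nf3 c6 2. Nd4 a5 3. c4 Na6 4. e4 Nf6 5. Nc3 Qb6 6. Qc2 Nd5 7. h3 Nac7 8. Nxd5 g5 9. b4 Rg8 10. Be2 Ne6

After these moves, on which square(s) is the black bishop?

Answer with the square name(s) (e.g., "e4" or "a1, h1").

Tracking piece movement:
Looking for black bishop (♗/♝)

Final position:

  a b c d e f g h
  ─────────────────
8│♜ · ♝ · ♚ ♝ ♜ ·│8
7│· ♟ · ♟ ♟ ♟ · ♟│7
6│· ♛ ♟ · ♞ · · ·│6
5│♟ · · ♘ · · ♟ ·│5
4│· ♙ ♙ ♘ ♙ · · ·│4
3│· · · · · · · ♙│3
2│♙ · ♕ ♙ ♗ ♙ ♙ ·│2
1│♖ · ♗ · ♔ · · ♖│1
  ─────────────────
  a b c d e f g h


c8, f8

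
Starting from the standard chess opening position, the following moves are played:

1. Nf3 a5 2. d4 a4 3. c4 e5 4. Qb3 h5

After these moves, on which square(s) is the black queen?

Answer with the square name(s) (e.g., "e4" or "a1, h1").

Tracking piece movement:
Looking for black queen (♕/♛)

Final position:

  a b c d e f g h
  ─────────────────
8│♜ ♞ ♝ ♛ ♚ ♝ ♞ ♜│8
7│· ♟ ♟ ♟ · ♟ ♟ ·│7
6│· · · · · · · ·│6
5│· · · · ♟ · · ♟│5
4│♟ · ♙ ♙ · · · ·│4
3│· ♕ · · · ♘ · ·│3
2│♙ ♙ · · ♙ ♙ ♙ ♙│2
1│♖ ♘ ♗ · ♔ ♗ · ♖│1
  ─────────────────
  a b c d e f g h


d8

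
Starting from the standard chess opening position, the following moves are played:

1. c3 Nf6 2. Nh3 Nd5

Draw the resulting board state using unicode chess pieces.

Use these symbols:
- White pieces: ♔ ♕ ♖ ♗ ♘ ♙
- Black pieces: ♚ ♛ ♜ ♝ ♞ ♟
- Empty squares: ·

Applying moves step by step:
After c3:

♜ ♞ ♝ ♛ ♚ ♝ ♞ ♜
♟ ♟ ♟ ♟ ♟ ♟ ♟ ♟
· · · · · · · ·
· · · · · · · ·
· · · · · · · ·
· · ♙ · · · · ·
♙ ♙ · ♙ ♙ ♙ ♙ ♙
♖ ♘ ♗ ♕ ♔ ♗ ♘ ♖


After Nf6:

♜ ♞ ♝ ♛ ♚ ♝ · ♜
♟ ♟ ♟ ♟ ♟ ♟ ♟ ♟
· · · · · ♞ · ·
· · · · · · · ·
· · · · · · · ·
· · ♙ · · · · ·
♙ ♙ · ♙ ♙ ♙ ♙ ♙
♖ ♘ ♗ ♕ ♔ ♗ ♘ ♖


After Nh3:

♜ ♞ ♝ ♛ ♚ ♝ · ♜
♟ ♟ ♟ ♟ ♟ ♟ ♟ ♟
· · · · · ♞ · ·
· · · · · · · ·
· · · · · · · ·
· · ♙ · · · · ♘
♙ ♙ · ♙ ♙ ♙ ♙ ♙
♖ ♘ ♗ ♕ ♔ ♗ · ♖


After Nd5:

♜ ♞ ♝ ♛ ♚ ♝ · ♜
♟ ♟ ♟ ♟ ♟ ♟ ♟ ♟
· · · · · · · ·
· · · ♞ · · · ·
· · · · · · · ·
· · ♙ · · · · ♘
♙ ♙ · ♙ ♙ ♙ ♙ ♙
♖ ♘ ♗ ♕ ♔ ♗ · ♖



  a b c d e f g h
  ─────────────────
8│♜ ♞ ♝ ♛ ♚ ♝ · ♜│8
7│♟ ♟ ♟ ♟ ♟ ♟ ♟ ♟│7
6│· · · · · · · ·│6
5│· · · ♞ · · · ·│5
4│· · · · · · · ·│4
3│· · ♙ · · · · ♘│3
2│♙ ♙ · ♙ ♙ ♙ ♙ ♙│2
1│♖ ♘ ♗ ♕ ♔ ♗ · ♖│1
  ─────────────────
  a b c d e f g h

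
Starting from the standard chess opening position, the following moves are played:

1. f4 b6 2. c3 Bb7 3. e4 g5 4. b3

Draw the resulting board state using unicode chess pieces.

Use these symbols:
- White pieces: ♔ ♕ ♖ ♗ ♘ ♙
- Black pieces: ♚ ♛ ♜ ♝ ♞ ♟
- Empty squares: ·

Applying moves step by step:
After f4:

♜ ♞ ♝ ♛ ♚ ♝ ♞ ♜
♟ ♟ ♟ ♟ ♟ ♟ ♟ ♟
· · · · · · · ·
· · · · · · · ·
· · · · · ♙ · ·
· · · · · · · ·
♙ ♙ ♙ ♙ ♙ · ♙ ♙
♖ ♘ ♗ ♕ ♔ ♗ ♘ ♖


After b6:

♜ ♞ ♝ ♛ ♚ ♝ ♞ ♜
♟ · ♟ ♟ ♟ ♟ ♟ ♟
· ♟ · · · · · ·
· · · · · · · ·
· · · · · ♙ · ·
· · · · · · · ·
♙ ♙ ♙ ♙ ♙ · ♙ ♙
♖ ♘ ♗ ♕ ♔ ♗ ♘ ♖


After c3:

♜ ♞ ♝ ♛ ♚ ♝ ♞ ♜
♟ · ♟ ♟ ♟ ♟ ♟ ♟
· ♟ · · · · · ·
· · · · · · · ·
· · · · · ♙ · ·
· · ♙ · · · · ·
♙ ♙ · ♙ ♙ · ♙ ♙
♖ ♘ ♗ ♕ ♔ ♗ ♘ ♖


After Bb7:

♜ ♞ · ♛ ♚ ♝ ♞ ♜
♟ ♝ ♟ ♟ ♟ ♟ ♟ ♟
· ♟ · · · · · ·
· · · · · · · ·
· · · · · ♙ · ·
· · ♙ · · · · ·
♙ ♙ · ♙ ♙ · ♙ ♙
♖ ♘ ♗ ♕ ♔ ♗ ♘ ♖


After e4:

♜ ♞ · ♛ ♚ ♝ ♞ ♜
♟ ♝ ♟ ♟ ♟ ♟ ♟ ♟
· ♟ · · · · · ·
· · · · · · · ·
· · · · ♙ ♙ · ·
· · ♙ · · · · ·
♙ ♙ · ♙ · · ♙ ♙
♖ ♘ ♗ ♕ ♔ ♗ ♘ ♖


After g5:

♜ ♞ · ♛ ♚ ♝ ♞ ♜
♟ ♝ ♟ ♟ ♟ ♟ · ♟
· ♟ · · · · · ·
· · · · · · ♟ ·
· · · · ♙ ♙ · ·
· · ♙ · · · · ·
♙ ♙ · ♙ · · ♙ ♙
♖ ♘ ♗ ♕ ♔ ♗ ♘ ♖


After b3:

♜ ♞ · ♛ ♚ ♝ ♞ ♜
♟ ♝ ♟ ♟ ♟ ♟ · ♟
· ♟ · · · · · ·
· · · · · · ♟ ·
· · · · ♙ ♙ · ·
· ♙ ♙ · · · · ·
♙ · · ♙ · · ♙ ♙
♖ ♘ ♗ ♕ ♔ ♗ ♘ ♖



  a b c d e f g h
  ─────────────────
8│♜ ♞ · ♛ ♚ ♝ ♞ ♜│8
7│♟ ♝ ♟ ♟ ♟ ♟ · ♟│7
6│· ♟ · · · · · ·│6
5│· · · · · · ♟ ·│5
4│· · · · ♙ ♙ · ·│4
3│· ♙ ♙ · · · · ·│3
2│♙ · · ♙ · · ♙ ♙│2
1│♖ ♘ ♗ ♕ ♔ ♗ ♘ ♖│1
  ─────────────────
  a b c d e f g h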